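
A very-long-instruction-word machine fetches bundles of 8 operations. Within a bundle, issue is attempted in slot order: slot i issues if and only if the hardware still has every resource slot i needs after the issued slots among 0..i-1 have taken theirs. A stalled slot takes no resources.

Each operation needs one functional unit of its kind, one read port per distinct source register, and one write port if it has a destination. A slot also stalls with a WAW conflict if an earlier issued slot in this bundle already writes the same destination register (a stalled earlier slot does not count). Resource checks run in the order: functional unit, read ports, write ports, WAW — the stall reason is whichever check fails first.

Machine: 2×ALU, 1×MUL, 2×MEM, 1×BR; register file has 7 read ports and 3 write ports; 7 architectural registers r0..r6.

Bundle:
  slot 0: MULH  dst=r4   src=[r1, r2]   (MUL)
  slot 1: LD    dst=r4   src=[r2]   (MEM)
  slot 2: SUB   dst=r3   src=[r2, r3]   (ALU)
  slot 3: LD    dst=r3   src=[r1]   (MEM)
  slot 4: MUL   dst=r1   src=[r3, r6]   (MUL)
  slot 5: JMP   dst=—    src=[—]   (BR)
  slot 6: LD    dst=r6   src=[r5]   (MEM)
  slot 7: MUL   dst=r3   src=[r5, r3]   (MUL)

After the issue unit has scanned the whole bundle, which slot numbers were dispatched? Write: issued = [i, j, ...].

(0) want 1×MUL +2rd +1wr — yes → AL2|MU0|ME2|BR1|rd5|wr2
(1) want 1×MEM +1rd +1wr — WAW → AL2|MU0|ME2|BR1|rd5|wr2
(2) want 1×ALU +2rd +1wr — yes → AL1|MU0|ME2|BR1|rd3|wr1
(3) want 1×MEM +1rd +1wr — WAW → AL1|MU0|ME2|BR1|rd3|wr1
(4) want 1×MUL +2rd +1wr — FU → AL1|MU0|ME2|BR1|rd3|wr1
(5) want 1×BR +0rd +0wr — yes → AL1|MU0|ME2|BR0|rd3|wr1
(6) want 1×MEM +1rd +1wr — yes → AL1|MU0|ME1|BR0|rd2|wr0
(7) want 1×MUL +2rd +1wr — FU → AL1|MU0|ME1|BR0|rd2|wr0

issued = [0, 2, 5, 6]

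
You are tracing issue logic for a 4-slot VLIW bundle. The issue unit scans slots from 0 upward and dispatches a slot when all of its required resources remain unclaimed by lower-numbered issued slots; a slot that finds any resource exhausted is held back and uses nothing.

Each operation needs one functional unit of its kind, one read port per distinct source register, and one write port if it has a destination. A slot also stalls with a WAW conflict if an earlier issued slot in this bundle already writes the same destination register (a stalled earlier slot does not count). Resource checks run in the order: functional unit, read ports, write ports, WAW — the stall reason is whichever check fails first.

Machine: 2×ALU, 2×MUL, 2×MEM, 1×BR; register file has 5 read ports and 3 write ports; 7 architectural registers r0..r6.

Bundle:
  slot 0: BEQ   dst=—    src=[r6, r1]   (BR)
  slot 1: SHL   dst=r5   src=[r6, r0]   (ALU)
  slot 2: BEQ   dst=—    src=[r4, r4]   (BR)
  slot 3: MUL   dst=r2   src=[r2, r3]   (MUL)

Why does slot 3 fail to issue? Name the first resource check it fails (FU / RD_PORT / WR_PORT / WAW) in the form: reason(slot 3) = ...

reason(slot 3) = RD_PORT

#0 BR src=r6,r1 dispatched  <A:2 Mu:2 Ld:2 B:0 rd:3 wr:3>
#1 ALU src=r6,r0 dispatched  <A:1 Mu:2 Ld:2 B:0 rd:1 wr:2>
#2 BR src=r4,r4 held:FU  <A:1 Mu:2 Ld:2 B:0 rd:1 wr:2>
#3 MUL src=r2,r3 held:RD_PORT  <A:1 Mu:2 Ld:2 B:0 rd:1 wr:2>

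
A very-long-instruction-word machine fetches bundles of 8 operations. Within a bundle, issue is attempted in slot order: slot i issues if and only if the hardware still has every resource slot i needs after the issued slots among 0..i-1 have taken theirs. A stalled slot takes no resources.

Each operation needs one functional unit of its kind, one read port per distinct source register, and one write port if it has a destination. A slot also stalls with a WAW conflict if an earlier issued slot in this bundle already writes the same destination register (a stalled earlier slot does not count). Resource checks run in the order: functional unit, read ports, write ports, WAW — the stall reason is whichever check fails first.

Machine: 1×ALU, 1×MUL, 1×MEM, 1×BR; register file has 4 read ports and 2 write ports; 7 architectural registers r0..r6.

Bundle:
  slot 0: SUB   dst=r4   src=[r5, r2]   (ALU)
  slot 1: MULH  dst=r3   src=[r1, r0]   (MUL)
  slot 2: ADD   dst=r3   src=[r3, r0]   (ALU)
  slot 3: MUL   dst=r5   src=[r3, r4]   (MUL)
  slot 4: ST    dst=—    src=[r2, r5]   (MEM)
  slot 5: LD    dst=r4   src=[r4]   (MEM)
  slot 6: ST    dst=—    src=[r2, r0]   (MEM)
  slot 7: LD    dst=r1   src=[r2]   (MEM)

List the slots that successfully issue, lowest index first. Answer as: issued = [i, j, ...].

issued = [0, 1]

[0] ALU needs rd=2 wr=1: ok; after: ALU=0 MUL=1 MEM=1 BR=1, R=2, W=1
[1] MUL needs rd=2 wr=1: ok; after: ALU=0 MUL=0 MEM=1 BR=1, R=0, W=0
[2] ALU needs rd=2 wr=1: FU; after: ALU=0 MUL=0 MEM=1 BR=1, R=0, W=0
[3] MUL needs rd=2 wr=1: FU; after: ALU=0 MUL=0 MEM=1 BR=1, R=0, W=0
[4] MEM needs rd=2 wr=0: RD_PORT; after: ALU=0 MUL=0 MEM=1 BR=1, R=0, W=0
[5] MEM needs rd=1 wr=1: RD_PORT; after: ALU=0 MUL=0 MEM=1 BR=1, R=0, W=0
[6] MEM needs rd=2 wr=0: RD_PORT; after: ALU=0 MUL=0 MEM=1 BR=1, R=0, W=0
[7] MEM needs rd=1 wr=1: RD_PORT; after: ALU=0 MUL=0 MEM=1 BR=1, R=0, W=0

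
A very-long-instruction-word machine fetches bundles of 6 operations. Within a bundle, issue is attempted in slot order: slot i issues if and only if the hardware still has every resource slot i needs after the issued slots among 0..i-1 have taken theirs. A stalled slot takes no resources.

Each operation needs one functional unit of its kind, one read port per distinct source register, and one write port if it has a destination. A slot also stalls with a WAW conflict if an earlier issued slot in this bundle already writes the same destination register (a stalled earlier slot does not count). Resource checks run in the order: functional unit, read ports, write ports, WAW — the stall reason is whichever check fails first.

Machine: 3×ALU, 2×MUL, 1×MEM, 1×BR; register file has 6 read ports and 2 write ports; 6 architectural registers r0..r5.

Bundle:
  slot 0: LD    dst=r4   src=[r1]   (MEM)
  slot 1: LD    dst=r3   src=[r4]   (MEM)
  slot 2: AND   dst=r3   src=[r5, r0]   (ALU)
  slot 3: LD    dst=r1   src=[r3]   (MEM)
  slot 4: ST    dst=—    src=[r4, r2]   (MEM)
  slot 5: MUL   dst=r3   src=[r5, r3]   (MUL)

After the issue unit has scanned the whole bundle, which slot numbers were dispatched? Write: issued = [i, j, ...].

  0. MEM→r4 ⇒ go  {3A/2Mu/0Ld/1B | 5r 1w}
  1. MEM→r3 ⇒ no(FU)  {3A/2Mu/0Ld/1B | 5r 1w}
  2. ALU→r3 ⇒ go  {2A/2Mu/0Ld/1B | 3r 0w}
  3. MEM→r1 ⇒ no(FU)  {2A/2Mu/0Ld/1B | 3r 0w}
  4. MEM ⇒ no(FU)  {2A/2Mu/0Ld/1B | 3r 0w}
  5. MUL→r3 ⇒ no(WR_PORT)  {2A/2Mu/0Ld/1B | 3r 0w}

issued = [0, 2]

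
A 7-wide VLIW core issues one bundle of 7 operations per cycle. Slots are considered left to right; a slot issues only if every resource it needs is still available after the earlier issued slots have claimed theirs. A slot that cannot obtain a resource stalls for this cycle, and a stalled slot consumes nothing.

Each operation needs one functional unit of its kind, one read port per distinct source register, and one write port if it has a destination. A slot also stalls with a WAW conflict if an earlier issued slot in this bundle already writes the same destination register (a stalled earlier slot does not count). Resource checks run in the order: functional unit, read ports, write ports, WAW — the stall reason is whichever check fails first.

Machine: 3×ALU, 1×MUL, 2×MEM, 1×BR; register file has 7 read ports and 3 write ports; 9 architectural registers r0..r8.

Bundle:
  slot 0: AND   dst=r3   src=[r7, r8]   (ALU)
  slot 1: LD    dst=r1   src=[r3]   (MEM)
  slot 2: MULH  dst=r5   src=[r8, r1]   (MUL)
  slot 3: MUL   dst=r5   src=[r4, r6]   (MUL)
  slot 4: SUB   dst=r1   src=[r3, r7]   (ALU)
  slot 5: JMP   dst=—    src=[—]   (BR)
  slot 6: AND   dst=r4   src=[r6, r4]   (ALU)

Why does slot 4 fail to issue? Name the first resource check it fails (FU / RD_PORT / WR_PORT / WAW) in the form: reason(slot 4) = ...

  0. ALU→r3 ⇒ go  {2A/1Mu/2Ld/1B | 5r 2w}
  1. MEM→r1 ⇒ go  {2A/1Mu/1Ld/1B | 4r 1w}
  2. MUL→r5 ⇒ go  {2A/0Mu/1Ld/1B | 2r 0w}
  3. MUL→r5 ⇒ no(FU)  {2A/0Mu/1Ld/1B | 2r 0w}
  4. ALU→r1 ⇒ no(WR_PORT)  {2A/0Mu/1Ld/1B | 2r 0w}
  5. BR ⇒ go  {2A/0Mu/1Ld/0B | 2r 0w}
  6. ALU→r4 ⇒ no(WR_PORT)  {2A/0Mu/1Ld/0B | 2r 0w}

reason(slot 4) = WR_PORT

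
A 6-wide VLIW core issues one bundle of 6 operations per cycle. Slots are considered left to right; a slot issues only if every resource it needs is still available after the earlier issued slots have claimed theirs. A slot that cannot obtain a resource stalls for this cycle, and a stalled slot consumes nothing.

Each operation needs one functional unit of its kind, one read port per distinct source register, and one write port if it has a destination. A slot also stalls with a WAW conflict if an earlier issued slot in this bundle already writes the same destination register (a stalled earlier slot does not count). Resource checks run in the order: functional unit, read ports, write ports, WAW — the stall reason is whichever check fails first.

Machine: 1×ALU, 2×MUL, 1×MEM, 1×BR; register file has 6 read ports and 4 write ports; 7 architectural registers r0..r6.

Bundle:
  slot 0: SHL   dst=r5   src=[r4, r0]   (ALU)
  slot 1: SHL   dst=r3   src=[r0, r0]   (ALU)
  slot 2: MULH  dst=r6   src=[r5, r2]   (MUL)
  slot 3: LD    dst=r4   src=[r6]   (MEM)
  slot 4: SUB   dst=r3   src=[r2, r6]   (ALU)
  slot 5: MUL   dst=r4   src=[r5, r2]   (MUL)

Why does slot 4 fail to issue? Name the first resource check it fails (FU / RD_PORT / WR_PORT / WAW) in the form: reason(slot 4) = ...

reason(slot 4) = FU

[0] ALU needs rd=2 wr=1: ok; after: ALU=0 MUL=2 MEM=1 BR=1, R=4, W=3
[1] ALU needs rd=1 wr=1: FU; after: ALU=0 MUL=2 MEM=1 BR=1, R=4, W=3
[2] MUL needs rd=2 wr=1: ok; after: ALU=0 MUL=1 MEM=1 BR=1, R=2, W=2
[3] MEM needs rd=1 wr=1: ok; after: ALU=0 MUL=1 MEM=0 BR=1, R=1, W=1
[4] ALU needs rd=2 wr=1: FU; after: ALU=0 MUL=1 MEM=0 BR=1, R=1, W=1
[5] MUL needs rd=2 wr=1: RD_PORT; after: ALU=0 MUL=1 MEM=0 BR=1, R=1, W=1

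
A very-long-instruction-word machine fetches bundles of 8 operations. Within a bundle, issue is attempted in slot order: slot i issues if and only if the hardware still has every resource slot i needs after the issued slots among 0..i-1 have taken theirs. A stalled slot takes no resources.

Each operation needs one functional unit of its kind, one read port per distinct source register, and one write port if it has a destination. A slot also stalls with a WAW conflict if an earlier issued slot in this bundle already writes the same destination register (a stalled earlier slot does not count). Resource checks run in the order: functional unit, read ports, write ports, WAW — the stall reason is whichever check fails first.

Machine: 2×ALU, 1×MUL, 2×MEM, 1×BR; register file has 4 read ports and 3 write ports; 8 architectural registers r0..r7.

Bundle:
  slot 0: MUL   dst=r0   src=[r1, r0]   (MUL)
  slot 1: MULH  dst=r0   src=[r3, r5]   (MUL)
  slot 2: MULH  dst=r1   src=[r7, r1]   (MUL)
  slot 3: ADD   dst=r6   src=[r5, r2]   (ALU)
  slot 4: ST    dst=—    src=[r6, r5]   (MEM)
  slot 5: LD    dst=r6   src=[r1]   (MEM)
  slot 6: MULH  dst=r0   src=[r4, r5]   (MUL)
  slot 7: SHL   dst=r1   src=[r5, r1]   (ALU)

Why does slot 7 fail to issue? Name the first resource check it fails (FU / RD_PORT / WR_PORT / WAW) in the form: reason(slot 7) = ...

#0 MUL src=r1,r0 dispatched  <A:2 Mu:0 Ld:2 B:1 rd:2 wr:2>
#1 MUL src=r3,r5 held:FU  <A:2 Mu:0 Ld:2 B:1 rd:2 wr:2>
#2 MUL src=r7,r1 held:FU  <A:2 Mu:0 Ld:2 B:1 rd:2 wr:2>
#3 ALU src=r5,r2 dispatched  <A:1 Mu:0 Ld:2 B:1 rd:0 wr:1>
#4 MEM src=r6,r5 held:RD_PORT  <A:1 Mu:0 Ld:2 B:1 rd:0 wr:1>
#5 MEM src=r1 held:RD_PORT  <A:1 Mu:0 Ld:2 B:1 rd:0 wr:1>
#6 MUL src=r4,r5 held:FU  <A:1 Mu:0 Ld:2 B:1 rd:0 wr:1>
#7 ALU src=r5,r1 held:RD_PORT  <A:1 Mu:0 Ld:2 B:1 rd:0 wr:1>

reason(slot 7) = RD_PORT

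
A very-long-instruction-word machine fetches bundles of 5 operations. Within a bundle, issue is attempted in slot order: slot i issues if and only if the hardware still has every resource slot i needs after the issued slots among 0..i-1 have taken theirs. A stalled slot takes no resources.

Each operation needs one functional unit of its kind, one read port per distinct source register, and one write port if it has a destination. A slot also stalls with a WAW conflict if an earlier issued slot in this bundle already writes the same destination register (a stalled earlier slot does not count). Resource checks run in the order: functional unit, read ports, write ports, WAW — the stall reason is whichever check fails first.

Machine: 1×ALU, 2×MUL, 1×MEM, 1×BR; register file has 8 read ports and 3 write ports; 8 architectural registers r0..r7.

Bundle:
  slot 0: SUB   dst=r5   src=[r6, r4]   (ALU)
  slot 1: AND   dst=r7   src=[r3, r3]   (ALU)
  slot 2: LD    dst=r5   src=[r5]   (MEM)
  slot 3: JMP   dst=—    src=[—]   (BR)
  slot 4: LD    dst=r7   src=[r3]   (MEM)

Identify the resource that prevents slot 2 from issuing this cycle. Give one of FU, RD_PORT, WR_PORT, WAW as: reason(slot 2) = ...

#0 ALU src=r6,r4 dispatched  <A:0 Mu:2 Ld:1 B:1 rd:6 wr:2>
#1 ALU src=r3,r3 held:FU  <A:0 Mu:2 Ld:1 B:1 rd:6 wr:2>
#2 MEM src=r5 held:WAW  <A:0 Mu:2 Ld:1 B:1 rd:6 wr:2>
#3 BR src=- dispatched  <A:0 Mu:2 Ld:1 B:0 rd:6 wr:2>
#4 MEM src=r3 dispatched  <A:0 Mu:2 Ld:0 B:0 rd:5 wr:1>

reason(slot 2) = WAW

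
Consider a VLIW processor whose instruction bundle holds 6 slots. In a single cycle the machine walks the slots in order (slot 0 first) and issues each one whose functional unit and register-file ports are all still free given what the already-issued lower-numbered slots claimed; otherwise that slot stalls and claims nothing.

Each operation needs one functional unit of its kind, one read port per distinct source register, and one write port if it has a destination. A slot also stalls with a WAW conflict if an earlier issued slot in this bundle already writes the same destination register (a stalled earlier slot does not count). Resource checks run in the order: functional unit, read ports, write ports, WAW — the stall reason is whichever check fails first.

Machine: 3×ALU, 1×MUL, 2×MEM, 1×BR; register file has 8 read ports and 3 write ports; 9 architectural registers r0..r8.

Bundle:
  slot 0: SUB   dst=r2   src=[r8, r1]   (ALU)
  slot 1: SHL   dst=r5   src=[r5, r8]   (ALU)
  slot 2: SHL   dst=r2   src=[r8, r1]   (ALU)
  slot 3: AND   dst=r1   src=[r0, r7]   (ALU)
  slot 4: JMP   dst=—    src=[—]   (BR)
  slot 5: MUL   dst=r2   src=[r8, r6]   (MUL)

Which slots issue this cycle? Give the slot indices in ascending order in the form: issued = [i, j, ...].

issued = [0, 1, 3, 4]

[0] ALU needs rd=2 wr=1: ok; after: ALU=2 MUL=1 MEM=2 BR=1, R=6, W=2
[1] ALU needs rd=2 wr=1: ok; after: ALU=1 MUL=1 MEM=2 BR=1, R=4, W=1
[2] ALU needs rd=2 wr=1: WAW; after: ALU=1 MUL=1 MEM=2 BR=1, R=4, W=1
[3] ALU needs rd=2 wr=1: ok; after: ALU=0 MUL=1 MEM=2 BR=1, R=2, W=0
[4] BR needs rd=0 wr=0: ok; after: ALU=0 MUL=1 MEM=2 BR=0, R=2, W=0
[5] MUL needs rd=2 wr=1: WR_PORT; after: ALU=0 MUL=1 MEM=2 BR=0, R=2, W=0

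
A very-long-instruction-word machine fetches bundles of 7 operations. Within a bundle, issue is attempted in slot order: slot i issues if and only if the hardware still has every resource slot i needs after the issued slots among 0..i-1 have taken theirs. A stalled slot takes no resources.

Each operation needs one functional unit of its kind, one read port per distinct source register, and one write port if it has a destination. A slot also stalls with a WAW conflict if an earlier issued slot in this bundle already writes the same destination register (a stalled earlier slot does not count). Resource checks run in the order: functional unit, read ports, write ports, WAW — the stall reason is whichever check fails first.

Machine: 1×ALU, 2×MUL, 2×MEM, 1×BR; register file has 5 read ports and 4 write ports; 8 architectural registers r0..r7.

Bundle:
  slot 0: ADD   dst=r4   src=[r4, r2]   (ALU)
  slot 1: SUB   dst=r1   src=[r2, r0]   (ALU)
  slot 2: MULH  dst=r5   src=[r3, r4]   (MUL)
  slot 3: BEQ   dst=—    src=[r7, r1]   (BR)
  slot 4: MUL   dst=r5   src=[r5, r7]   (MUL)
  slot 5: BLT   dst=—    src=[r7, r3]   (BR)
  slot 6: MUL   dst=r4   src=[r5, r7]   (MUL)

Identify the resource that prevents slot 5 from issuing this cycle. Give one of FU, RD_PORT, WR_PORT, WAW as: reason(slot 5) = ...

[0] ALU needs rd=2 wr=1: ok; after: ALU=0 MUL=2 MEM=2 BR=1, R=3, W=3
[1] ALU needs rd=2 wr=1: FU; after: ALU=0 MUL=2 MEM=2 BR=1, R=3, W=3
[2] MUL needs rd=2 wr=1: ok; after: ALU=0 MUL=1 MEM=2 BR=1, R=1, W=2
[3] BR needs rd=2 wr=0: RD_PORT; after: ALU=0 MUL=1 MEM=2 BR=1, R=1, W=2
[4] MUL needs rd=2 wr=1: RD_PORT; after: ALU=0 MUL=1 MEM=2 BR=1, R=1, W=2
[5] BR needs rd=2 wr=0: RD_PORT; after: ALU=0 MUL=1 MEM=2 BR=1, R=1, W=2
[6] MUL needs rd=2 wr=1: RD_PORT; after: ALU=0 MUL=1 MEM=2 BR=1, R=1, W=2

reason(slot 5) = RD_PORT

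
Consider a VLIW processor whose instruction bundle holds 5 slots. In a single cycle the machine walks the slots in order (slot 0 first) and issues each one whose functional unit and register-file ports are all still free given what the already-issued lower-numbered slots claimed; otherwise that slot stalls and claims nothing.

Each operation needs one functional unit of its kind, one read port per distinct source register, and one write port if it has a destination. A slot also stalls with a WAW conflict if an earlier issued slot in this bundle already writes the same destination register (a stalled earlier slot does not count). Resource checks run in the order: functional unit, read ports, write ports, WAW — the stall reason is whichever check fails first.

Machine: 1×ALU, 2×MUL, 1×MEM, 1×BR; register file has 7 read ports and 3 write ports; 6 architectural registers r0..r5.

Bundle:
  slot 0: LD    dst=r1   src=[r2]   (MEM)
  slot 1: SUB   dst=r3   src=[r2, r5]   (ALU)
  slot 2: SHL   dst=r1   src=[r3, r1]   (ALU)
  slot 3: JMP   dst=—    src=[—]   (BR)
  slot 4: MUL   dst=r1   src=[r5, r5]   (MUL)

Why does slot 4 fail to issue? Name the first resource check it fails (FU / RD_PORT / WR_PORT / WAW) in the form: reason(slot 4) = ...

#0 MEM src=r2 dispatched  <A:1 Mu:2 Ld:0 B:1 rd:6 wr:2>
#1 ALU src=r2,r5 dispatched  <A:0 Mu:2 Ld:0 B:1 rd:4 wr:1>
#2 ALU src=r3,r1 held:FU  <A:0 Mu:2 Ld:0 B:1 rd:4 wr:1>
#3 BR src=- dispatched  <A:0 Mu:2 Ld:0 B:0 rd:4 wr:1>
#4 MUL src=r5,r5 held:WAW  <A:0 Mu:2 Ld:0 B:0 rd:4 wr:1>

reason(slot 4) = WAW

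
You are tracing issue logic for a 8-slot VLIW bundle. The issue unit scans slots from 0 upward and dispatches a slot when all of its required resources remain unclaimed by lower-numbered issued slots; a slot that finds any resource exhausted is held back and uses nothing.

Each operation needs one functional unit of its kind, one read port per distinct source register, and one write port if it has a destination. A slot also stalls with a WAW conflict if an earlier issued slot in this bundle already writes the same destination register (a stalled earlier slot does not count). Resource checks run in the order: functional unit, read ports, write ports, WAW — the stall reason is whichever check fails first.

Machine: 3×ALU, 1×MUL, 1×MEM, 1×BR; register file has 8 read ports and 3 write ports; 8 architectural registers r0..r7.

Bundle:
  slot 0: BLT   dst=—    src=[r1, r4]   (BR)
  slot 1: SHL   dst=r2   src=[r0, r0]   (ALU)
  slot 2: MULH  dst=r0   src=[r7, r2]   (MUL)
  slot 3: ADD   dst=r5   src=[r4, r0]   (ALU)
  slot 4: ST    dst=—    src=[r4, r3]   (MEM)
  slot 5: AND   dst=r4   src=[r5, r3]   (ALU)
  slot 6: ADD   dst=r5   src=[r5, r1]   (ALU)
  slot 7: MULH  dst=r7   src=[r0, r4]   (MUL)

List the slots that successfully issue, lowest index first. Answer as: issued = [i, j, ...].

issued = [0, 1, 2, 3]

(0) want 1×BR +2rd +0wr — yes → AL3|MU1|ME1|BR0|rd6|wr3
(1) want 1×ALU +1rd +1wr — yes → AL2|MU1|ME1|BR0|rd5|wr2
(2) want 1×MUL +2rd +1wr — yes → AL2|MU0|ME1|BR0|rd3|wr1
(3) want 1×ALU +2rd +1wr — yes → AL1|MU0|ME1|BR0|rd1|wr0
(4) want 1×MEM +2rd +0wr — RD_PORT → AL1|MU0|ME1|BR0|rd1|wr0
(5) want 1×ALU +2rd +1wr — RD_PORT → AL1|MU0|ME1|BR0|rd1|wr0
(6) want 1×ALU +2rd +1wr — RD_PORT → AL1|MU0|ME1|BR0|rd1|wr0
(7) want 1×MUL +2rd +1wr — FU → AL1|MU0|ME1|BR0|rd1|wr0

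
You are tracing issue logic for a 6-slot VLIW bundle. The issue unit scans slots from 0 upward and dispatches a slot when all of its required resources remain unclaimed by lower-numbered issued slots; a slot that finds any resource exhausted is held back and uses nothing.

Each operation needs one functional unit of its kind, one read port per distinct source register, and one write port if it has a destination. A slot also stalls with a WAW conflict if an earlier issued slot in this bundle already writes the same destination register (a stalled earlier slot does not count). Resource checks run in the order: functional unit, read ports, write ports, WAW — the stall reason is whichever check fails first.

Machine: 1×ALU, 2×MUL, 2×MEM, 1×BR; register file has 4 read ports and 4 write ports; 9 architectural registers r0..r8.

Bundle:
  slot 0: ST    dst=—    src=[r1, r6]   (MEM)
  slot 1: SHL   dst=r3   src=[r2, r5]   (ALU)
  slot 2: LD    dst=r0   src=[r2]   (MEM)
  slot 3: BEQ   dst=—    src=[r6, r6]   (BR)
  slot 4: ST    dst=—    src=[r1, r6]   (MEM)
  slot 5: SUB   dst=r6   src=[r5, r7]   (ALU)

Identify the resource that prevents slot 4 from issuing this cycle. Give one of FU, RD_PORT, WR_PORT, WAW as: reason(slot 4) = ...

reason(slot 4) = RD_PORT

[0] MEM needs rd=2 wr=0: ok; after: ALU=1 MUL=2 MEM=1 BR=1, R=2, W=4
[1] ALU needs rd=2 wr=1: ok; after: ALU=0 MUL=2 MEM=1 BR=1, R=0, W=3
[2] MEM needs rd=1 wr=1: RD_PORT; after: ALU=0 MUL=2 MEM=1 BR=1, R=0, W=3
[3] BR needs rd=1 wr=0: RD_PORT; after: ALU=0 MUL=2 MEM=1 BR=1, R=0, W=3
[4] MEM needs rd=2 wr=0: RD_PORT; after: ALU=0 MUL=2 MEM=1 BR=1, R=0, W=3
[5] ALU needs rd=2 wr=1: FU; after: ALU=0 MUL=2 MEM=1 BR=1, R=0, W=3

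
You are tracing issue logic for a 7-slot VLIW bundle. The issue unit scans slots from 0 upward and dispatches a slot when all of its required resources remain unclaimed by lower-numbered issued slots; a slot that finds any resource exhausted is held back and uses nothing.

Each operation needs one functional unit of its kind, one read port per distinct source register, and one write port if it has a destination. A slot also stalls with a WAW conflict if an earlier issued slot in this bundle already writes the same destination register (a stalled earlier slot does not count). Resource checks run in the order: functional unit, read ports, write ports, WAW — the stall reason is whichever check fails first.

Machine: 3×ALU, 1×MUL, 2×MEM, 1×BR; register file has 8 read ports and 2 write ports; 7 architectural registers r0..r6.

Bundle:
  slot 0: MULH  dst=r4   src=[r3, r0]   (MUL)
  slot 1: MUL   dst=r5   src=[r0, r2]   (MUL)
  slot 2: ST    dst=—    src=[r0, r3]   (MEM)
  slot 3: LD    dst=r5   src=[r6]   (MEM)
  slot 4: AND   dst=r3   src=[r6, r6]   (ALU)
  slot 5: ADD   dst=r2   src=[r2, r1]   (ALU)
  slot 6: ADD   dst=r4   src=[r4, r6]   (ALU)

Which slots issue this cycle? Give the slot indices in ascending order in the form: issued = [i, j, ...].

(0) want 1×MUL +2rd +1wr — yes → AL3|MU0|ME2|BR1|rd6|wr1
(1) want 1×MUL +2rd +1wr — FU → AL3|MU0|ME2|BR1|rd6|wr1
(2) want 1×MEM +2rd +0wr — yes → AL3|MU0|ME1|BR1|rd4|wr1
(3) want 1×MEM +1rd +1wr — yes → AL3|MU0|ME0|BR1|rd3|wr0
(4) want 1×ALU +1rd +1wr — WR_PORT → AL3|MU0|ME0|BR1|rd3|wr0
(5) want 1×ALU +2rd +1wr — WR_PORT → AL3|MU0|ME0|BR1|rd3|wr0
(6) want 1×ALU +2rd +1wr — WR_PORT → AL3|MU0|ME0|BR1|rd3|wr0

issued = [0, 2, 3]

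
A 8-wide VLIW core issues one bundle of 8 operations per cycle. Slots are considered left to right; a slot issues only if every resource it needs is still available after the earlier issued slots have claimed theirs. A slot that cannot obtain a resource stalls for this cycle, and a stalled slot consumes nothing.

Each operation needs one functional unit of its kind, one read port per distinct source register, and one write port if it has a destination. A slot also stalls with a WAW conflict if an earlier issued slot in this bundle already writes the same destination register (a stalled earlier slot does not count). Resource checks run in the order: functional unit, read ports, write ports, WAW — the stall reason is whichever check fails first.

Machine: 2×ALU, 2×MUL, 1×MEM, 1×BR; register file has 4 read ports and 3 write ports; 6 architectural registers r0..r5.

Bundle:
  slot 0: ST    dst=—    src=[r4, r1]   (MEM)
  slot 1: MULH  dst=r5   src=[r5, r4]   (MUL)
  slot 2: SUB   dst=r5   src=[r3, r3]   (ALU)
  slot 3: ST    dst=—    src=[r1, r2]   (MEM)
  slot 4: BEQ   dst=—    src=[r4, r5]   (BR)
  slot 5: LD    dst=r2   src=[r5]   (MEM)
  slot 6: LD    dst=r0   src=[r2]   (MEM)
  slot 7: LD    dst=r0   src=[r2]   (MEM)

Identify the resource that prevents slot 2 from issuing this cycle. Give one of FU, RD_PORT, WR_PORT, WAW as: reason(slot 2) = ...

reason(slot 2) = RD_PORT

(0) want 1×MEM +2rd +0wr — yes → AL2|MU2|ME0|BR1|rd2|wr3
(1) want 1×MUL +2rd +1wr — yes → AL2|MU1|ME0|BR1|rd0|wr2
(2) want 1×ALU +1rd +1wr — RD_PORT → AL2|MU1|ME0|BR1|rd0|wr2
(3) want 1×MEM +2rd +0wr — FU → AL2|MU1|ME0|BR1|rd0|wr2
(4) want 1×BR +2rd +0wr — RD_PORT → AL2|MU1|ME0|BR1|rd0|wr2
(5) want 1×MEM +1rd +1wr — FU → AL2|MU1|ME0|BR1|rd0|wr2
(6) want 1×MEM +1rd +1wr — FU → AL2|MU1|ME0|BR1|rd0|wr2
(7) want 1×MEM +1rd +1wr — FU → AL2|MU1|ME0|BR1|rd0|wr2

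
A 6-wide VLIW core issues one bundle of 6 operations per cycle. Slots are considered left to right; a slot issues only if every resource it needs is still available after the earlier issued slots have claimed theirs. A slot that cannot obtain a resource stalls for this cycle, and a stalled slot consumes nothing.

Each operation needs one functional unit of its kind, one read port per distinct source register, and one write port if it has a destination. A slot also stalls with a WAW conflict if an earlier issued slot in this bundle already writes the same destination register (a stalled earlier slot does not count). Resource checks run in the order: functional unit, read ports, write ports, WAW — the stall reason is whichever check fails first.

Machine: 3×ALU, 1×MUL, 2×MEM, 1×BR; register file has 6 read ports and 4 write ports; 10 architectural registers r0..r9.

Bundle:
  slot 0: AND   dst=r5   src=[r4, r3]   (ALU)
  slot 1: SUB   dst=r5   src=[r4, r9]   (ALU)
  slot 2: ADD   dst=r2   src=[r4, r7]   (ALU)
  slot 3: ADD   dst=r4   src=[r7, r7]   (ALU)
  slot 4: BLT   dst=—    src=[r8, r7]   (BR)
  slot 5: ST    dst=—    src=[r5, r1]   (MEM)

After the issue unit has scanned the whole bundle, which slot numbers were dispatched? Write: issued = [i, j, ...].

issued = [0, 2, 3]

slot 0 (ALU): ISSUE — free A2,Mu1,Ld2,B1 rp4 wp3
slot 1 (ALU): stall WAW — free A2,Mu1,Ld2,B1 rp4 wp3
slot 2 (ALU): ISSUE — free A1,Mu1,Ld2,B1 rp2 wp2
slot 3 (ALU): ISSUE — free A0,Mu1,Ld2,B1 rp1 wp1
slot 4 (BR): stall RD_PORT — free A0,Mu1,Ld2,B1 rp1 wp1
slot 5 (MEM): stall RD_PORT — free A0,Mu1,Ld2,B1 rp1 wp1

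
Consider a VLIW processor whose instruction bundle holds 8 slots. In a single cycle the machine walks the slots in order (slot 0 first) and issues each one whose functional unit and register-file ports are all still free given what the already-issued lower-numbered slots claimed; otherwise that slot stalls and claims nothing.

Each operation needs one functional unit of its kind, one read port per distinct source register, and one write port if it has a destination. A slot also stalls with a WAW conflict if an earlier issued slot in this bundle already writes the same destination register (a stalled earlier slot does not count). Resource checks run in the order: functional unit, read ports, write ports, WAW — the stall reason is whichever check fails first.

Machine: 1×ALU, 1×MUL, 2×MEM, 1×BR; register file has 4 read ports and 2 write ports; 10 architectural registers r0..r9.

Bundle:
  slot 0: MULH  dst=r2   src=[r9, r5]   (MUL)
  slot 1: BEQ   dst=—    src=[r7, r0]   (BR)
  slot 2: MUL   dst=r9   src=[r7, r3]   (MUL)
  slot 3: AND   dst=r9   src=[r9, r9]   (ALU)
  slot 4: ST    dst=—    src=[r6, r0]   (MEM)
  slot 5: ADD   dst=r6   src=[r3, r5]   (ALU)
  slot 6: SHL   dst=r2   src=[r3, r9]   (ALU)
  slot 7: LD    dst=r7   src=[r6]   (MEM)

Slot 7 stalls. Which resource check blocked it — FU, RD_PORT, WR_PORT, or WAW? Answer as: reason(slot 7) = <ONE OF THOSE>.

reason(slot 7) = RD_PORT

slot 0 (MUL): ISSUE — free A1,Mu0,Ld2,B1 rp2 wp1
slot 1 (BR): ISSUE — free A1,Mu0,Ld2,B0 rp0 wp1
slot 2 (MUL): stall FU — free A1,Mu0,Ld2,B0 rp0 wp1
slot 3 (ALU): stall RD_PORT — free A1,Mu0,Ld2,B0 rp0 wp1
slot 4 (MEM): stall RD_PORT — free A1,Mu0,Ld2,B0 rp0 wp1
slot 5 (ALU): stall RD_PORT — free A1,Mu0,Ld2,B0 rp0 wp1
slot 6 (ALU): stall RD_PORT — free A1,Mu0,Ld2,B0 rp0 wp1
slot 7 (MEM): stall RD_PORT — free A1,Mu0,Ld2,B0 rp0 wp1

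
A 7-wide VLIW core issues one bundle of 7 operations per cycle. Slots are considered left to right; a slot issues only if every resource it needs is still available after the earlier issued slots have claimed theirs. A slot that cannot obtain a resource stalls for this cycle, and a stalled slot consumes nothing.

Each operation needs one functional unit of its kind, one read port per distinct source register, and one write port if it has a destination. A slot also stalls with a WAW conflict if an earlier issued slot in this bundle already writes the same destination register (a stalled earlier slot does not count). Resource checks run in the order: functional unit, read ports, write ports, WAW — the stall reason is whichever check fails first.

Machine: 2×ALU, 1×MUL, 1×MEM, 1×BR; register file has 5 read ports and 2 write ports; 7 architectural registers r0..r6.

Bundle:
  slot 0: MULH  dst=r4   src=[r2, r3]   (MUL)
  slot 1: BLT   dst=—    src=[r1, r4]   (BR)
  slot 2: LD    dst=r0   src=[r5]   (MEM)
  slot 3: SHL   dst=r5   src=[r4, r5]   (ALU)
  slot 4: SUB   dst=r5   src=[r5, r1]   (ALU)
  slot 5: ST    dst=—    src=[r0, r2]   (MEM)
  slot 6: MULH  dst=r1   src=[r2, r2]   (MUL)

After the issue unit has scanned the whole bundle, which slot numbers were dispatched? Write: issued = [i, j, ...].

issued = [0, 1, 2]

#0 MUL src=r2,r3 dispatched  <A:2 Mu:0 Ld:1 B:1 rd:3 wr:1>
#1 BR src=r1,r4 dispatched  <A:2 Mu:0 Ld:1 B:0 rd:1 wr:1>
#2 MEM src=r5 dispatched  <A:2 Mu:0 Ld:0 B:0 rd:0 wr:0>
#3 ALU src=r4,r5 held:RD_PORT  <A:2 Mu:0 Ld:0 B:0 rd:0 wr:0>
#4 ALU src=r5,r1 held:RD_PORT  <A:2 Mu:0 Ld:0 B:0 rd:0 wr:0>
#5 MEM src=r0,r2 held:FU  <A:2 Mu:0 Ld:0 B:0 rd:0 wr:0>
#6 MUL src=r2,r2 held:FU  <A:2 Mu:0 Ld:0 B:0 rd:0 wr:0>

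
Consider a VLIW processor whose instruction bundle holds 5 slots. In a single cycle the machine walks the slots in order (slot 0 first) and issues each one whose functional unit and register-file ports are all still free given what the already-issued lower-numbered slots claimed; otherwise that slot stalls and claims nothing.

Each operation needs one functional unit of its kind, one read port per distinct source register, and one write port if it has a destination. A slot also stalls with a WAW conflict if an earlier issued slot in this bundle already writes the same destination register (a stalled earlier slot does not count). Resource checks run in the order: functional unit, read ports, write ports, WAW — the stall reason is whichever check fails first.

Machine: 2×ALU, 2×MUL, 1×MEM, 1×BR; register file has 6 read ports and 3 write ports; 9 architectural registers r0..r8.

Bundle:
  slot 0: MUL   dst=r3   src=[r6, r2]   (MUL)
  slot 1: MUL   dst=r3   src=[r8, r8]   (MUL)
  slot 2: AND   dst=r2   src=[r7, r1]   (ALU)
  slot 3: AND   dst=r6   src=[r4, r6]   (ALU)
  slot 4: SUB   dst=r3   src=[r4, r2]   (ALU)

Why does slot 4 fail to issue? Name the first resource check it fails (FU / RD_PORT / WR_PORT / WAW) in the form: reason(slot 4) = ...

slot 0 (MUL): ISSUE — free A2,Mu1,Ld1,B1 rp4 wp2
slot 1 (MUL): stall WAW — free A2,Mu1,Ld1,B1 rp4 wp2
slot 2 (ALU): ISSUE — free A1,Mu1,Ld1,B1 rp2 wp1
slot 3 (ALU): ISSUE — free A0,Mu1,Ld1,B1 rp0 wp0
slot 4 (ALU): stall FU — free A0,Mu1,Ld1,B1 rp0 wp0

reason(slot 4) = FU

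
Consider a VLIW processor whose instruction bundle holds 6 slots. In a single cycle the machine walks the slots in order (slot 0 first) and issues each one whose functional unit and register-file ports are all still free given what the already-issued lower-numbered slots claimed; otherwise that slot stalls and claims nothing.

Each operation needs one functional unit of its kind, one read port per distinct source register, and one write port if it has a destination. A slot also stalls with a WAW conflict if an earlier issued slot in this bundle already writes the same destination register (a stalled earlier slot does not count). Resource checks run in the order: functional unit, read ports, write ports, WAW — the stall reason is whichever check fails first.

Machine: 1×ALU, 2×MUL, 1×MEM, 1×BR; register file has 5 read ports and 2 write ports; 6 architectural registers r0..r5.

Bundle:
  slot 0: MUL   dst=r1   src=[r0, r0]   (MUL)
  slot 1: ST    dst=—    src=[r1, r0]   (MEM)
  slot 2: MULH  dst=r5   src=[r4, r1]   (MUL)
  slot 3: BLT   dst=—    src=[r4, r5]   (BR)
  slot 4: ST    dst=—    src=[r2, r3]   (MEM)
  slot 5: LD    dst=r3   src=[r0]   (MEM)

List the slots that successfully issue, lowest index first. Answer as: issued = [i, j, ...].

[0] MUL needs rd=1 wr=1: ok; after: ALU=1 MUL=1 MEM=1 BR=1, R=4, W=1
[1] MEM needs rd=2 wr=0: ok; after: ALU=1 MUL=1 MEM=0 BR=1, R=2, W=1
[2] MUL needs rd=2 wr=1: ok; after: ALU=1 MUL=0 MEM=0 BR=1, R=0, W=0
[3] BR needs rd=2 wr=0: RD_PORT; after: ALU=1 MUL=0 MEM=0 BR=1, R=0, W=0
[4] MEM needs rd=2 wr=0: FU; after: ALU=1 MUL=0 MEM=0 BR=1, R=0, W=0
[5] MEM needs rd=1 wr=1: FU; after: ALU=1 MUL=0 MEM=0 BR=1, R=0, W=0

issued = [0, 1, 2]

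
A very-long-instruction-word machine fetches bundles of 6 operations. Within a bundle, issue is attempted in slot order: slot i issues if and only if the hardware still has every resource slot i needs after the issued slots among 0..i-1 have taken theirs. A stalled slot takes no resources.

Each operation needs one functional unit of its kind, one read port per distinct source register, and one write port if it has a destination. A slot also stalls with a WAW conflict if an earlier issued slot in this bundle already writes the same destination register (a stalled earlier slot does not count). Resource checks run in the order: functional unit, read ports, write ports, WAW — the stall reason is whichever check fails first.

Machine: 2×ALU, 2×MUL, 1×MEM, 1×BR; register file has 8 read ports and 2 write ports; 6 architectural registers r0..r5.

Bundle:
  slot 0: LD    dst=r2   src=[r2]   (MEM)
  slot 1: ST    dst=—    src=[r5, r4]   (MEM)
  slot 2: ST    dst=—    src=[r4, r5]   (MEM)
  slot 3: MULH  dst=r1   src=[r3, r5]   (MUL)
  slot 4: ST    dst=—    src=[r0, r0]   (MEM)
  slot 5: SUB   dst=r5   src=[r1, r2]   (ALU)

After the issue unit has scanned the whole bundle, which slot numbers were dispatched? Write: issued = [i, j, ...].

issued = [0, 3]

#0 MEM src=r2 dispatched  <A:2 Mu:2 Ld:0 B:1 rd:7 wr:1>
#1 MEM src=r5,r4 held:FU  <A:2 Mu:2 Ld:0 B:1 rd:7 wr:1>
#2 MEM src=r4,r5 held:FU  <A:2 Mu:2 Ld:0 B:1 rd:7 wr:1>
#3 MUL src=r3,r5 dispatched  <A:2 Mu:1 Ld:0 B:1 rd:5 wr:0>
#4 MEM src=r0,r0 held:FU  <A:2 Mu:1 Ld:0 B:1 rd:5 wr:0>
#5 ALU src=r1,r2 held:WR_PORT  <A:2 Mu:1 Ld:0 B:1 rd:5 wr:0>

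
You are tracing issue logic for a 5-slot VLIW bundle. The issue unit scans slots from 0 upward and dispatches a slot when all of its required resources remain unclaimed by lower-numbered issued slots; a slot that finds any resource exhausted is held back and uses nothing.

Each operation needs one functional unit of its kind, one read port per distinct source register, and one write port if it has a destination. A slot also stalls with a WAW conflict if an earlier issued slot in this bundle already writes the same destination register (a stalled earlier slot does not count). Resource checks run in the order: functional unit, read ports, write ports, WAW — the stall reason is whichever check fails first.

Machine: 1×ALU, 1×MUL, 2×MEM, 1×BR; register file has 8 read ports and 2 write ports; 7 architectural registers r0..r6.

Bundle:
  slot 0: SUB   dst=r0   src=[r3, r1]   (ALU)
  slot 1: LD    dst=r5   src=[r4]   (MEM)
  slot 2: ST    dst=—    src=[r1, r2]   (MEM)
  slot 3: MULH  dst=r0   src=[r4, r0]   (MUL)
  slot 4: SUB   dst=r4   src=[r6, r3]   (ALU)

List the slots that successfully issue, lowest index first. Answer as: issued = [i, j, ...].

(0) want 1×ALU +2rd +1wr — yes → AL0|MU1|ME2|BR1|rd6|wr1
(1) want 1×MEM +1rd +1wr — yes → AL0|MU1|ME1|BR1|rd5|wr0
(2) want 1×MEM +2rd +0wr — yes → AL0|MU1|ME0|BR1|rd3|wr0
(3) want 1×MUL +2rd +1wr — WR_PORT → AL0|MU1|ME0|BR1|rd3|wr0
(4) want 1×ALU +2rd +1wr — FU → AL0|MU1|ME0|BR1|rd3|wr0

issued = [0, 1, 2]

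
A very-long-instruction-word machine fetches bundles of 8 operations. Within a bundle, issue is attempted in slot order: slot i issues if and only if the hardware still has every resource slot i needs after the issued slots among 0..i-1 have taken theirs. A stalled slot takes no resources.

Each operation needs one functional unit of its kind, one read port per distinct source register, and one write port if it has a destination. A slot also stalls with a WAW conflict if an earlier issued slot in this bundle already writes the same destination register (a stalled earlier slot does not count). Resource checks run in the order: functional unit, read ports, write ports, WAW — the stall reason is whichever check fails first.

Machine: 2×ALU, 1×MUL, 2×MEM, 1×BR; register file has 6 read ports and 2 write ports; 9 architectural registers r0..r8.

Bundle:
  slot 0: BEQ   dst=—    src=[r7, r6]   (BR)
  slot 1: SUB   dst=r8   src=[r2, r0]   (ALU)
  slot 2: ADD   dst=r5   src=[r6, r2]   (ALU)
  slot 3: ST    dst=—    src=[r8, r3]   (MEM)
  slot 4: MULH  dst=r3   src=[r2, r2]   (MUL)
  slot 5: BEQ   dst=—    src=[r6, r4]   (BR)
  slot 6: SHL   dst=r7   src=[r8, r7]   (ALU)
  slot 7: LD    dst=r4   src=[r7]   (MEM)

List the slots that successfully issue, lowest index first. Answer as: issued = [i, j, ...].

#0 BR src=r7,r6 dispatched  <A:2 Mu:1 Ld:2 B:0 rd:4 wr:2>
#1 ALU src=r2,r0 dispatched  <A:1 Mu:1 Ld:2 B:0 rd:2 wr:1>
#2 ALU src=r6,r2 dispatched  <A:0 Mu:1 Ld:2 B:0 rd:0 wr:0>
#3 MEM src=r8,r3 held:RD_PORT  <A:0 Mu:1 Ld:2 B:0 rd:0 wr:0>
#4 MUL src=r2,r2 held:RD_PORT  <A:0 Mu:1 Ld:2 B:0 rd:0 wr:0>
#5 BR src=r6,r4 held:FU  <A:0 Mu:1 Ld:2 B:0 rd:0 wr:0>
#6 ALU src=r8,r7 held:FU  <A:0 Mu:1 Ld:2 B:0 rd:0 wr:0>
#7 MEM src=r7 held:RD_PORT  <A:0 Mu:1 Ld:2 B:0 rd:0 wr:0>

issued = [0, 1, 2]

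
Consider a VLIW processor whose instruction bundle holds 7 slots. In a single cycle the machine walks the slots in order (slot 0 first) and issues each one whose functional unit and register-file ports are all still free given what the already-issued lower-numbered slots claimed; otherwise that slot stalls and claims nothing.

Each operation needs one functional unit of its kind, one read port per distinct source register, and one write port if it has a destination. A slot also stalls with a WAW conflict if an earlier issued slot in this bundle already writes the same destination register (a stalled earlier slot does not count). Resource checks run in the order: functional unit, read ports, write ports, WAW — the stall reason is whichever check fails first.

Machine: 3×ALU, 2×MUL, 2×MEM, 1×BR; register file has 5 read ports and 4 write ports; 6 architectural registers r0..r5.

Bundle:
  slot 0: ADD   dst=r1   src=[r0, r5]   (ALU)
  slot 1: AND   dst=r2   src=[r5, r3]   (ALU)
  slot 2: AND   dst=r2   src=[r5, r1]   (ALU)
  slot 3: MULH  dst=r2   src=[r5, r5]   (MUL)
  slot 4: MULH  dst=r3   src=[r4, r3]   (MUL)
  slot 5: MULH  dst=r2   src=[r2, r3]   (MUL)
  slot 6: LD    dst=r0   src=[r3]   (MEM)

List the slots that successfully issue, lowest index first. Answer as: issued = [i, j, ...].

issued = [0, 1, 6]

  0. ALU→r1 ⇒ go  {2A/2Mu/2Ld/1B | 3r 3w}
  1. ALU→r2 ⇒ go  {1A/2Mu/2Ld/1B | 1r 2w}
  2. ALU→r2 ⇒ no(RD_PORT)  {1A/2Mu/2Ld/1B | 1r 2w}
  3. MUL→r2 ⇒ no(WAW)  {1A/2Mu/2Ld/1B | 1r 2w}
  4. MUL→r3 ⇒ no(RD_PORT)  {1A/2Mu/2Ld/1B | 1r 2w}
  5. MUL→r2 ⇒ no(RD_PORT)  {1A/2Mu/2Ld/1B | 1r 2w}
  6. MEM→r0 ⇒ go  {1A/2Mu/1Ld/1B | 0r 1w}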